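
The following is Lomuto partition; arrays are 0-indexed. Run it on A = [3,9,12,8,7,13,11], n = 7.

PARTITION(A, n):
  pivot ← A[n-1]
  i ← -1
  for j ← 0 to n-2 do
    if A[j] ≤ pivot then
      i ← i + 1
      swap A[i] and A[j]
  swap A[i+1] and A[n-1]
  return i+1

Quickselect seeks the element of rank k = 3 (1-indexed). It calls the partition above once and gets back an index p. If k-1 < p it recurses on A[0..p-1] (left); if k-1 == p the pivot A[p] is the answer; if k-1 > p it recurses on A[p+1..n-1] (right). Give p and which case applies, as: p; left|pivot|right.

pivot = A[6] = 11; i = -1
j=0: A[0]=3 ≤ 11 → i=0, swap A[0],A[0] (no change) → [3,9,12,8,7,13,11]
j=1: A[1]=9 ≤ 11 → i=1, swap A[1],A[1] (no change) → [3,9,12,8,7,13,11]
j=2: A[2]=12 > 11 → no swap
j=3: A[3]=8 ≤ 11 → i=2, swap A[2],A[3] → [3,9,8,12,7,13,11]
j=4: A[4]=7 ≤ 11 → i=3, swap A[3],A[4] → [3,9,8,7,12,13,11]
j=5: A[5]=13 > 11 → no swap
final swap A[4],A[6] → [3,9,8,7,11,13,12]; return 4
p = 4; k-1 = 2 < 4 ⇒ left

4; left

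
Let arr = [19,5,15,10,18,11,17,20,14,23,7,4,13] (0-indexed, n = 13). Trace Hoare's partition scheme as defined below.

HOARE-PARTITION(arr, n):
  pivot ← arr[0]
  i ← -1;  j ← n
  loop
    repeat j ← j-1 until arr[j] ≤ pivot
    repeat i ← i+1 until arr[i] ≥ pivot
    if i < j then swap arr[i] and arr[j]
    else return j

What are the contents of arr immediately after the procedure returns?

pivot = arr[0] = 19; i = -1, j = 13
j→12 (arr[12]=13≤19), i→0 (arr[0]=19≥19); i<j, swap → [13,5,15,10,18,11,17,20,14,23,7,4,19]
j→11 (arr[11]=4≤19), i→7 (arr[7]=20≥19); i<j, swap → [13,5,15,10,18,11,17,4,14,23,7,20,19]
j→10 (arr[10]=7≤19), i→9 (arr[9]=23≥19); i<j, swap → [13,5,15,10,18,11,17,4,14,7,23,20,19]
j→9, i→10; i≥j, return j=9. arr = [13,5,15,10,18,11,17,4,14,7,23,20,19]

[13,5,15,10,18,11,17,4,14,7,23,20,19]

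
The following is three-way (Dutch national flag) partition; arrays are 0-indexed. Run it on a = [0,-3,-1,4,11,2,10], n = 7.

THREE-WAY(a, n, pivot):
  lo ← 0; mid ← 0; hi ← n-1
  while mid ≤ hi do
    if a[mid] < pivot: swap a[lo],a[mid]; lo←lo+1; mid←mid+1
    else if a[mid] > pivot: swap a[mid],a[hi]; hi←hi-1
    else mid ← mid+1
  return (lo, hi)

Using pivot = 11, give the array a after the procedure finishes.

[0,-3,-1,4,2,10,11]

lo=0 mid=0 hi=6
0<11: swap(0,0), lo=1 mid=1 ⇒ [0,-3,-1,4,11,2,10]
-3<11: swap(1,1), lo=2 mid=2 ⇒ [0,-3,-1,4,11,2,10]
-1<11: swap(2,2), lo=3 mid=3 ⇒ [0,-3,-1,4,11,2,10]
4<11: swap(3,3), lo=4 mid=4 ⇒ [0,-3,-1,4,11,2,10]
11=11: mid=5
2<11: swap(4,5), lo=5 mid=6 ⇒ [0,-3,-1,4,2,11,10]
10<11: swap(5,6), lo=6 mid=7 ⇒ [0,-3,-1,4,2,10,11]
done. lo=6 hi=6; a=[0,-3,-1,4,2,10,11]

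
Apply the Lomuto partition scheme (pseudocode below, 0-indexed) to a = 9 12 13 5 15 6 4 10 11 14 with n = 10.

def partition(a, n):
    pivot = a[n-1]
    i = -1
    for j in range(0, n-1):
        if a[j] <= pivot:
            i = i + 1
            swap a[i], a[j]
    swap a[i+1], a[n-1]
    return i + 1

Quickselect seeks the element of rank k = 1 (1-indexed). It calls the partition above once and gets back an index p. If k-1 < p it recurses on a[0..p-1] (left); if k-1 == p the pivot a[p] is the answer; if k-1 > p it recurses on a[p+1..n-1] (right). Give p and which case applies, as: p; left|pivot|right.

8; left

pivot = a[9] = 14; i = -1
j=0: a[0]=9 ≤ 14 → i=0, swap a[0],a[0] (no change) → 9 12 13 5 15 6 4 10 11 14
j=1: a[1]=12 ≤ 14 → i=1, swap a[1],a[1] (no change) → 9 12 13 5 15 6 4 10 11 14
j=2: a[2]=13 ≤ 14 → i=2, swap a[2],a[2] (no change) → 9 12 13 5 15 6 4 10 11 14
j=3: a[3]=5 ≤ 14 → i=3, swap a[3],a[3] (no change) → 9 12 13 5 15 6 4 10 11 14
j=4: a[4]=15 > 14 → no swap
j=5: a[5]=6 ≤ 14 → i=4, swap a[4],a[5] → 9 12 13 5 6 15 4 10 11 14
j=6: a[6]=4 ≤ 14 → i=5, swap a[5],a[6] → 9 12 13 5 6 4 15 10 11 14
j=7: a[7]=10 ≤ 14 → i=6, swap a[6],a[7] → 9 12 13 5 6 4 10 15 11 14
j=8: a[8]=11 ≤ 14 → i=7, swap a[7],a[8] → 9 12 13 5 6 4 10 11 15 14
final swap a[8],a[9] → 9 12 13 5 6 4 10 11 14 15; return 8
p = 8; k-1 = 0 < 8 ⇒ left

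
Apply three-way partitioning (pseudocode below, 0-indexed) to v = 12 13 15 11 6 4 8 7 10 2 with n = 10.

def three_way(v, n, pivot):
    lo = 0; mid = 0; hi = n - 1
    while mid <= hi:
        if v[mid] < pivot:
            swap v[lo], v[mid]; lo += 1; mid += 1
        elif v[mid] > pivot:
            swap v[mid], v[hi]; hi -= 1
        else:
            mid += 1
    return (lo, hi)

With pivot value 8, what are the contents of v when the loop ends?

lo=0 mid=0 hi=9
12>8: swap(0,9), hi=8 ⇒ 2 13 15 11 6 4 8 7 10 12
2<8: swap(0,0), lo=1 mid=1 ⇒ 2 13 15 11 6 4 8 7 10 12
13>8: swap(1,8), hi=7 ⇒ 2 10 15 11 6 4 8 7 13 12
10>8: swap(1,7), hi=6 ⇒ 2 7 15 11 6 4 8 10 13 12
7<8: swap(1,1), lo=2 mid=2 ⇒ 2 7 15 11 6 4 8 10 13 12
15>8: swap(2,6), hi=5 ⇒ 2 7 8 11 6 4 15 10 13 12
8=8: mid=3
11>8: swap(3,5), hi=4 ⇒ 2 7 8 4 6 11 15 10 13 12
4<8: swap(2,3), lo=3 mid=4 ⇒ 2 7 4 8 6 11 15 10 13 12
6<8: swap(3,4), lo=4 mid=5 ⇒ 2 7 4 6 8 11 15 10 13 12
done. lo=4 hi=4; v=2 7 4 6 8 11 15 10 13 12

2 7 4 6 8 11 15 10 13 12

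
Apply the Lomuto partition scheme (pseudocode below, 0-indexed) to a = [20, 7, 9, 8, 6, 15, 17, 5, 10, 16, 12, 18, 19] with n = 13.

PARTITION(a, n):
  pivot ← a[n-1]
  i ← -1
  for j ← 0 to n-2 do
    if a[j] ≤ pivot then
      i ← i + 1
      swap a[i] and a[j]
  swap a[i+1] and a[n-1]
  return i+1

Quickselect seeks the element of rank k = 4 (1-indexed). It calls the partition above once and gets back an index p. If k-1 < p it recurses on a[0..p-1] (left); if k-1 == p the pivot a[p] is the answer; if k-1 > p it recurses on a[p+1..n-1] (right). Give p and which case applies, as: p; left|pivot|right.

pivot=19, i=-1
j=0: 20>19, skip
j=1: 7≤19, i=0, swap(0,1) ⇒ [7, 20, 9, 8, 6, 15, 17, 5, 10, 16, 12, 18, 19]
j=2: 9≤19, i=1, swap(1,2) ⇒ [7, 9, 20, 8, 6, 15, 17, 5, 10, 16, 12, 18, 19]
j=3: 8≤19, i=2, swap(2,3) ⇒ [7, 9, 8, 20, 6, 15, 17, 5, 10, 16, 12, 18, 19]
j=4: 6≤19, i=3, swap(3,4) ⇒ [7, 9, 8, 6, 20, 15, 17, 5, 10, 16, 12, 18, 19]
j=5: 15≤19, i=4, swap(4,5) ⇒ [7, 9, 8, 6, 15, 20, 17, 5, 10, 16, 12, 18, 19]
j=6: 17≤19, i=5, swap(5,6) ⇒ [7, 9, 8, 6, 15, 17, 20, 5, 10, 16, 12, 18, 19]
j=7: 5≤19, i=6, swap(6,7) ⇒ [7, 9, 8, 6, 15, 17, 5, 20, 10, 16, 12, 18, 19]
j=8: 10≤19, i=7, swap(7,8) ⇒ [7, 9, 8, 6, 15, 17, 5, 10, 20, 16, 12, 18, 19]
j=9: 16≤19, i=8, swap(8,9) ⇒ [7, 9, 8, 6, 15, 17, 5, 10, 16, 20, 12, 18, 19]
j=10: 12≤19, i=9, swap(9,10) ⇒ [7, 9, 8, 6, 15, 17, 5, 10, 16, 12, 20, 18, 19]
j=11: 18≤19, i=10, swap(10,11) ⇒ [7, 9, 8, 6, 15, 17, 5, 10, 16, 12, 18, 20, 19]
swap(11,12) ⇒ [7, 9, 8, 6, 15, 17, 5, 10, 16, 12, 18, 19, 20]; return 11
p = 11; k-1 = 3 < 11 ⇒ left

11; left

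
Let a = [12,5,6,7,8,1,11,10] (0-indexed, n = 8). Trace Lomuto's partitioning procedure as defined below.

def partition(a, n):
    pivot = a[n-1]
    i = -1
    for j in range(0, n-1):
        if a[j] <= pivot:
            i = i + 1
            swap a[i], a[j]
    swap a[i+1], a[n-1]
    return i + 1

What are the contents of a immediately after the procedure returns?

[5,6,7,8,1,10,11,12]

pivot = a[7] = 10; i = -1
j=0: a[0]=12 > 10 → no swap
j=1: a[1]=5 ≤ 10 → i=0, swap a[0],a[1] → [5,12,6,7,8,1,11,10]
j=2: a[2]=6 ≤ 10 → i=1, swap a[1],a[2] → [5,6,12,7,8,1,11,10]
j=3: a[3]=7 ≤ 10 → i=2, swap a[2],a[3] → [5,6,7,12,8,1,11,10]
j=4: a[4]=8 ≤ 10 → i=3, swap a[3],a[4] → [5,6,7,8,12,1,11,10]
j=5: a[5]=1 ≤ 10 → i=4, swap a[4],a[5] → [5,6,7,8,1,12,11,10]
j=6: a[6]=11 > 10 → no swap
final swap a[5],a[7] → [5,6,7,8,1,10,11,12]; return 5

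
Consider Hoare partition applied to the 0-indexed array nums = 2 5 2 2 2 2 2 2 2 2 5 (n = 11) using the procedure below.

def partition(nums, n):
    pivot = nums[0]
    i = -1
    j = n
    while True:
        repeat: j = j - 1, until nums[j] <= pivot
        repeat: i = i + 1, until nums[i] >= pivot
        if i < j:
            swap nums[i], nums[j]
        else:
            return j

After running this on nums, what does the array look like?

pivot = nums[0] = 2; i = -1, j = 11
j→9 (nums[9]=2≤2), i→0 (nums[0]=2≥2); i<j, swap → 2 5 2 2 2 2 2 2 2 2 5
j→8 (nums[8]=2≤2), i→1 (nums[1]=5≥2); i<j, swap → 2 2 2 2 2 2 2 2 5 2 5
j→7 (nums[7]=2≤2), i→2 (nums[2]=2≥2); i<j, swap → 2 2 2 2 2 2 2 2 5 2 5
j→6 (nums[6]=2≤2), i→3 (nums[3]=2≥2); i<j, swap → 2 2 2 2 2 2 2 2 5 2 5
j→5 (nums[5]=2≤2), i→4 (nums[4]=2≥2); i<j, swap → 2 2 2 2 2 2 2 2 5 2 5
j→4, i→5; i≥j, return j=4. nums = 2 2 2 2 2 2 2 2 5 2 5

2 2 2 2 2 2 2 2 5 2 5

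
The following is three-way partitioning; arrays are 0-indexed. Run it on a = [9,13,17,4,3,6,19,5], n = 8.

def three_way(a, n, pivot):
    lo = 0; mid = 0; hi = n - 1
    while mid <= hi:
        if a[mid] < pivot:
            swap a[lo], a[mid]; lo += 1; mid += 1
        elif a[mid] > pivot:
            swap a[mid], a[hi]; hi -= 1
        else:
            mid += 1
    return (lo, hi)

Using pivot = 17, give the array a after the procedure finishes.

[9,13,4,3,6,5,17,19]

pivot = 17; lo=0, mid=0, hi=7
a[mid]=9<17: swap a[0],a[0]; lo=1,mid=1 → [9,13,17,4,3,6,19,5]
a[mid]=13<17: swap a[1],a[1]; lo=2,mid=2 → [9,13,17,4,3,6,19,5]
a[mid]=17=17: mid=3
a[mid]=4<17: swap a[2],a[3]; lo=3,mid=4 → [9,13,4,17,3,6,19,5]
a[mid]=3<17: swap a[3],a[4]; lo=4,mid=5 → [9,13,4,3,17,6,19,5]
a[mid]=6<17: swap a[4],a[5]; lo=5,mid=6 → [9,13,4,3,6,17,19,5]
a[mid]=19>17: swap a[6],a[7]; hi=6 → [9,13,4,3,6,17,5,19]
a[mid]=5<17: swap a[5],a[6]; lo=6,mid=7 → [9,13,4,3,6,5,17,19]
end: lo=6, hi=6; a = [9,13,4,3,6,5,17,19]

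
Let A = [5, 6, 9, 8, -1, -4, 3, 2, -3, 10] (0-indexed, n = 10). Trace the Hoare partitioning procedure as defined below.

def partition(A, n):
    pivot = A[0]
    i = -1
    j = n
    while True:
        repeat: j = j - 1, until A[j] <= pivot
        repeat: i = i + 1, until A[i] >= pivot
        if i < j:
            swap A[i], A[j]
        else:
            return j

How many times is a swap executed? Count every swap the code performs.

pivot=5
j stops at 8 (-3), i stops at 0 (5); swap ⇒ [-3, 6, 9, 8, -1, -4, 3, 2, 5, 10]
j stops at 7 (2), i stops at 1 (6); swap ⇒ [-3, 2, 9, 8, -1, -4, 3, 6, 5, 10]
j stops at 6 (3), i stops at 2 (9); swap ⇒ [-3, 2, 3, 8, -1, -4, 9, 6, 5, 10]
j stops at 5 (-4), i stops at 3 (8); swap ⇒ [-3, 2, 3, -4, -1, 8, 9, 6, 5, 10]
j stops at 4, i stops at 5; i≥j ⇒ return 4. A=[-3, 2, 3, -4, -1, 8, 9, 6, 5, 10]

4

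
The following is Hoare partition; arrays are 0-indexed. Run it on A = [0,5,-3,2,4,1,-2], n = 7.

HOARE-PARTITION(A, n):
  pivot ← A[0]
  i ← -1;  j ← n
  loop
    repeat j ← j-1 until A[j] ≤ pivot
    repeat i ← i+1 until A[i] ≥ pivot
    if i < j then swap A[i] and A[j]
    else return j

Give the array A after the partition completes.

pivot=0
j stops at 6 (-2), i stops at 0 (0); swap ⇒ [-2,5,-3,2,4,1,0]
j stops at 2 (-3), i stops at 1 (5); swap ⇒ [-2,-3,5,2,4,1,0]
j stops at 1, i stops at 2; i≥j ⇒ return 1. A=[-2,-3,5,2,4,1,0]

[-2,-3,5,2,4,1,0]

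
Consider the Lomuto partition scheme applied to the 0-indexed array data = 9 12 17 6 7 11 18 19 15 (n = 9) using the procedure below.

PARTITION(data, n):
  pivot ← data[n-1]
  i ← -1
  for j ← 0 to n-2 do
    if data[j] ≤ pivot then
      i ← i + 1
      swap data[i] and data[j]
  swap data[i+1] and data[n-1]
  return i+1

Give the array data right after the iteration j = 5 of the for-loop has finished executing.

pivot = data[8] = 15; i = -1
j=0: data[0]=9 ≤ 15 → i=0, swap data[0],data[0] (no change) → 9 12 17 6 7 11 18 19 15
j=1: data[1]=12 ≤ 15 → i=1, swap data[1],data[1] (no change) → 9 12 17 6 7 11 18 19 15
j=2: data[2]=17 > 15 → no swap
j=3: data[3]=6 ≤ 15 → i=2, swap data[2],data[3] → 9 12 6 17 7 11 18 19 15
j=4: data[4]=7 ≤ 15 → i=3, swap data[3],data[4] → 9 12 6 7 17 11 18 19 15
j=5: data[5]=11 ≤ 15 → i=4, swap data[4],data[5] → 9 12 6 7 11 17 18 19 15
(after j=5) data = 9 12 6 7 11 17 18 19 15

9 12 6 7 11 17 18 19 15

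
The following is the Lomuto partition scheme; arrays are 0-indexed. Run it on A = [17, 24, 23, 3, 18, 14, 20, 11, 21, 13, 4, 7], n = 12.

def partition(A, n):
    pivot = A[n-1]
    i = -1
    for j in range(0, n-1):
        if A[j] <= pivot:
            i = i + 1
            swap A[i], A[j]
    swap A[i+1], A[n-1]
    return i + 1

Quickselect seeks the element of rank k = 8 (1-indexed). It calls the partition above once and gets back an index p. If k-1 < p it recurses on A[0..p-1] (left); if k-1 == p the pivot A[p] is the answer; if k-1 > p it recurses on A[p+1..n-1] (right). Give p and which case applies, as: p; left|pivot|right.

2; right

pivot=7, i=-1
j=0: 17>7, skip
j=1: 24>7, skip
j=2: 23>7, skip
j=3: 3≤7, i=0, swap(0,3) ⇒ [3, 24, 23, 17, 18, 14, 20, 11, 21, 13, 4, 7]
j=4: 18>7, skip
j=5: 14>7, skip
j=6: 20>7, skip
j=7: 11>7, skip
j=8: 21>7, skip
j=9: 13>7, skip
j=10: 4≤7, i=1, swap(1,10) ⇒ [3, 4, 23, 17, 18, 14, 20, 11, 21, 13, 24, 7]
swap(2,11) ⇒ [3, 4, 7, 17, 18, 14, 20, 11, 21, 13, 24, 23]; return 2
p = 2; k-1 = 7 > 2 ⇒ right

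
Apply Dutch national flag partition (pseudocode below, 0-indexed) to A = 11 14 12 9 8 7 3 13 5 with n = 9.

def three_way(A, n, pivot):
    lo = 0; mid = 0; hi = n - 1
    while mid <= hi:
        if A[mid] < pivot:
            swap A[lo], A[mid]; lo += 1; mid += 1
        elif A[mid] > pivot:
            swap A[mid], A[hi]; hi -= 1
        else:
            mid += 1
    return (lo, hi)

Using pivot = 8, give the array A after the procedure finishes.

5 3 7 8 9 12 13 14 11

lo=0 mid=0 hi=8
11>8: swap(0,8), hi=7 ⇒ 5 14 12 9 8 7 3 13 11
5<8: swap(0,0), lo=1 mid=1 ⇒ 5 14 12 9 8 7 3 13 11
14>8: swap(1,7), hi=6 ⇒ 5 13 12 9 8 7 3 14 11
13>8: swap(1,6), hi=5 ⇒ 5 3 12 9 8 7 13 14 11
3<8: swap(1,1), lo=2 mid=2 ⇒ 5 3 12 9 8 7 13 14 11
12>8: swap(2,5), hi=4 ⇒ 5 3 7 9 8 12 13 14 11
7<8: swap(2,2), lo=3 mid=3 ⇒ 5 3 7 9 8 12 13 14 11
9>8: swap(3,4), hi=3 ⇒ 5 3 7 8 9 12 13 14 11
8=8: mid=4
done. lo=3 hi=3; A=5 3 7 8 9 12 13 14 11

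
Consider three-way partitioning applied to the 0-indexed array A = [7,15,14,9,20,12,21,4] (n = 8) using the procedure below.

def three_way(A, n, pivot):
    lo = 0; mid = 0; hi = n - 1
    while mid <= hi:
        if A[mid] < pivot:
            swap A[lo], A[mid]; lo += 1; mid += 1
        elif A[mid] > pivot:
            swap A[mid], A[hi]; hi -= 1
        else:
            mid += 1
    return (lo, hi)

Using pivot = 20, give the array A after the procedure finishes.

[7,15,14,9,12,4,20,21]

lo=0 mid=0 hi=7
7<20: swap(0,0), lo=1 mid=1 ⇒ [7,15,14,9,20,12,21,4]
15<20: swap(1,1), lo=2 mid=2 ⇒ [7,15,14,9,20,12,21,4]
14<20: swap(2,2), lo=3 mid=3 ⇒ [7,15,14,9,20,12,21,4]
9<20: swap(3,3), lo=4 mid=4 ⇒ [7,15,14,9,20,12,21,4]
20=20: mid=5
12<20: swap(4,5), lo=5 mid=6 ⇒ [7,15,14,9,12,20,21,4]
21>20: swap(6,7), hi=6 ⇒ [7,15,14,9,12,20,4,21]
4<20: swap(5,6), lo=6 mid=7 ⇒ [7,15,14,9,12,4,20,21]
done. lo=6 hi=6; A=[7,15,14,9,12,4,20,21]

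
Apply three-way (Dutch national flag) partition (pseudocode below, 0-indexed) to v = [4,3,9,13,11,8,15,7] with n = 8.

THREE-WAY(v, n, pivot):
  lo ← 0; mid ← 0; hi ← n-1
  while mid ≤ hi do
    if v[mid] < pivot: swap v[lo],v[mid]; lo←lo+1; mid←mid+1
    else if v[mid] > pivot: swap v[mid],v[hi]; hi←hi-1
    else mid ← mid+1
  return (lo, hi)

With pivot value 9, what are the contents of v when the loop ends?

lo=0 mid=0 hi=7
4<9: swap(0,0), lo=1 mid=1 ⇒ [4,3,9,13,11,8,15,7]
3<9: swap(1,1), lo=2 mid=2 ⇒ [4,3,9,13,11,8,15,7]
9=9: mid=3
13>9: swap(3,7), hi=6 ⇒ [4,3,9,7,11,8,15,13]
7<9: swap(2,3), lo=3 mid=4 ⇒ [4,3,7,9,11,8,15,13]
11>9: swap(4,6), hi=5 ⇒ [4,3,7,9,15,8,11,13]
15>9: swap(4,5), hi=4 ⇒ [4,3,7,9,8,15,11,13]
8<9: swap(3,4), lo=4 mid=5 ⇒ [4,3,7,8,9,15,11,13]
done. lo=4 hi=4; v=[4,3,7,8,9,15,11,13]

[4,3,7,8,9,15,11,13]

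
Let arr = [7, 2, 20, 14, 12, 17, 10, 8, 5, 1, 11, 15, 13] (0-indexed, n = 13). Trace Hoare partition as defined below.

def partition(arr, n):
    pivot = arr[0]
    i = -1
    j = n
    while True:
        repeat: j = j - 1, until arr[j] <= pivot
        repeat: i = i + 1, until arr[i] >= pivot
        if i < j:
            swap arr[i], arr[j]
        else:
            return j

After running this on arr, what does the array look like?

[1, 2, 5, 14, 12, 17, 10, 8, 20, 7, 11, 15, 13]

pivot=7
j stops at 9 (1), i stops at 0 (7); swap ⇒ [1, 2, 20, 14, 12, 17, 10, 8, 5, 7, 11, 15, 13]
j stops at 8 (5), i stops at 2 (20); swap ⇒ [1, 2, 5, 14, 12, 17, 10, 8, 20, 7, 11, 15, 13]
j stops at 2, i stops at 3; i≥j ⇒ return 2. arr=[1, 2, 5, 14, 12, 17, 10, 8, 20, 7, 11, 15, 13]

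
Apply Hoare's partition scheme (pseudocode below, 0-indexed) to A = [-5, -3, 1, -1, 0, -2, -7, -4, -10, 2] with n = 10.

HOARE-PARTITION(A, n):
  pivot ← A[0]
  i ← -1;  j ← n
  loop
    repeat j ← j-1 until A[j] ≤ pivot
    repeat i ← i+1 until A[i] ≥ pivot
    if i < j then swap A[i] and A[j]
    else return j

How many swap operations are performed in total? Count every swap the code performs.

pivot = A[0] = -5; i = -1, j = 10
j→8 (A[8]=-10≤-5), i→0 (A[0]=-5≥-5); i<j, swap → [-10, -3, 1, -1, 0, -2, -7, -4, -5, 2]
j→6 (A[6]=-7≤-5), i→1 (A[1]=-3≥-5); i<j, swap → [-10, -7, 1, -1, 0, -2, -3, -4, -5, 2]
j→1, i→2; i≥j, return j=1. A = [-10, -7, 1, -1, 0, -2, -3, -4, -5, 2]

2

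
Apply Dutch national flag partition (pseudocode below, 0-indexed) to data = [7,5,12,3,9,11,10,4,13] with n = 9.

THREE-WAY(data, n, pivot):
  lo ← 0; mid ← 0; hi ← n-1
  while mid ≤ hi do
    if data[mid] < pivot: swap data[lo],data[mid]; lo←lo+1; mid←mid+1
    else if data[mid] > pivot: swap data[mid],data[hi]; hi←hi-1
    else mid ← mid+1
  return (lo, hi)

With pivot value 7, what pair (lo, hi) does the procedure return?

(3, 3)

lo=0 mid=0 hi=8
7=7: mid=1
5<7: swap(0,1), lo=1 mid=2 ⇒ [5,7,12,3,9,11,10,4,13]
12>7: swap(2,8), hi=7 ⇒ [5,7,13,3,9,11,10,4,12]
13>7: swap(2,7), hi=6 ⇒ [5,7,4,3,9,11,10,13,12]
4<7: swap(1,2), lo=2 mid=3 ⇒ [5,4,7,3,9,11,10,13,12]
3<7: swap(2,3), lo=3 mid=4 ⇒ [5,4,3,7,9,11,10,13,12]
9>7: swap(4,6), hi=5 ⇒ [5,4,3,7,10,11,9,13,12]
10>7: swap(4,5), hi=4 ⇒ [5,4,3,7,11,10,9,13,12]
11>7: swap(4,4), hi=3 ⇒ [5,4,3,7,11,10,9,13,12]
done. lo=3 hi=3; data=[5,4,3,7,11,10,9,13,12]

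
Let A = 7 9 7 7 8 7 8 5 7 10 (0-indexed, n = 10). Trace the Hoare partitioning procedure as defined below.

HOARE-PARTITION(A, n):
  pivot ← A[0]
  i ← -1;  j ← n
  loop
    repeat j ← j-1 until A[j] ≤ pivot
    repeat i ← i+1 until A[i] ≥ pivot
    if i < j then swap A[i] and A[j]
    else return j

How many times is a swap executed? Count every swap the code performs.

pivot = A[0] = 7; i = -1, j = 10
j→8 (A[8]=7≤7), i→0 (A[0]=7≥7); i<j, swap → 7 9 7 7 8 7 8 5 7 10
j→7 (A[7]=5≤7), i→1 (A[1]=9≥7); i<j, swap → 7 5 7 7 8 7 8 9 7 10
j→5 (A[5]=7≤7), i→2 (A[2]=7≥7); i<j, swap → 7 5 7 7 8 7 8 9 7 10
j→3, i→3; i≥j, return j=3. A = 7 5 7 7 8 7 8 9 7 10

3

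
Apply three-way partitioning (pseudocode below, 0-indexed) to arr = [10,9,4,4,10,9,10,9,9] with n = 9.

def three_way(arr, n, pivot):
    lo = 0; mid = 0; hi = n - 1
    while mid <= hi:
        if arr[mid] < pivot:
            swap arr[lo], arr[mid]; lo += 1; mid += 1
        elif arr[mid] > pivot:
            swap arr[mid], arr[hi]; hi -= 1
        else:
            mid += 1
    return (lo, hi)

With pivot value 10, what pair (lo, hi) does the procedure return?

(6, 8)

lo=0 mid=0 hi=8
10=10: mid=1
9<10: swap(0,1), lo=1 mid=2 ⇒ [9,10,4,4,10,9,10,9,9]
4<10: swap(1,2), lo=2 mid=3 ⇒ [9,4,10,4,10,9,10,9,9]
4<10: swap(2,3), lo=3 mid=4 ⇒ [9,4,4,10,10,9,10,9,9]
10=10: mid=5
9<10: swap(3,5), lo=4 mid=6 ⇒ [9,4,4,9,10,10,10,9,9]
10=10: mid=7
9<10: swap(4,7), lo=5 mid=8 ⇒ [9,4,4,9,9,10,10,10,9]
9<10: swap(5,8), lo=6 mid=9 ⇒ [9,4,4,9,9,9,10,10,10]
done. lo=6 hi=8; arr=[9,4,4,9,9,9,10,10,10]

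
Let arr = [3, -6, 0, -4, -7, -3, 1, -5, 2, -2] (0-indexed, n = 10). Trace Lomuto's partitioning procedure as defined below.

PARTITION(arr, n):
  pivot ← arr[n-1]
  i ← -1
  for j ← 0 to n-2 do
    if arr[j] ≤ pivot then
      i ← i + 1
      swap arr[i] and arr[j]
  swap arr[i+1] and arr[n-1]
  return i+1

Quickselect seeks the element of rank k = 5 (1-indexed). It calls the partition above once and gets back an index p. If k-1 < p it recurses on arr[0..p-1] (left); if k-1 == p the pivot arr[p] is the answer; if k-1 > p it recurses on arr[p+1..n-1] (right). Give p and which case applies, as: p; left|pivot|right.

5; left

pivot = arr[9] = -2; i = -1
j=0: arr[0]=3 > -2 → no swap
j=1: arr[1]=-6 ≤ -2 → i=0, swap arr[0],arr[1] → [-6, 3, 0, -4, -7, -3, 1, -5, 2, -2]
j=2: arr[2]=0 > -2 → no swap
j=3: arr[3]=-4 ≤ -2 → i=1, swap arr[1],arr[3] → [-6, -4, 0, 3, -7, -3, 1, -5, 2, -2]
j=4: arr[4]=-7 ≤ -2 → i=2, swap arr[2],arr[4] → [-6, -4, -7, 3, 0, -3, 1, -5, 2, -2]
j=5: arr[5]=-3 ≤ -2 → i=3, swap arr[3],arr[5] → [-6, -4, -7, -3, 0, 3, 1, -5, 2, -2]
j=6: arr[6]=1 > -2 → no swap
j=7: arr[7]=-5 ≤ -2 → i=4, swap arr[4],arr[7] → [-6, -4, -7, -3, -5, 3, 1, 0, 2, -2]
j=8: arr[8]=2 > -2 → no swap
final swap arr[5],arr[9] → [-6, -4, -7, -3, -5, -2, 1, 0, 2, 3]; return 5
p = 5; k-1 = 4 < 5 ⇒ left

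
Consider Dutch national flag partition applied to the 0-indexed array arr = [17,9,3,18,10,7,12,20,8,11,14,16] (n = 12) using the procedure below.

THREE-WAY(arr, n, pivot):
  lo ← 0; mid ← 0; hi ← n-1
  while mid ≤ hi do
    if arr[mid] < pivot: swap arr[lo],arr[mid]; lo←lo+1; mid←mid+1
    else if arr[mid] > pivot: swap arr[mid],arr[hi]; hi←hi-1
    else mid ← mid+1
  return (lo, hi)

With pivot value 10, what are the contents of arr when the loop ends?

lo=0 mid=0 hi=11
17>10: swap(0,11), hi=10 ⇒ [16,9,3,18,10,7,12,20,8,11,14,17]
16>10: swap(0,10), hi=9 ⇒ [14,9,3,18,10,7,12,20,8,11,16,17]
14>10: swap(0,9), hi=8 ⇒ [11,9,3,18,10,7,12,20,8,14,16,17]
11>10: swap(0,8), hi=7 ⇒ [8,9,3,18,10,7,12,20,11,14,16,17]
8<10: swap(0,0), lo=1 mid=1 ⇒ [8,9,3,18,10,7,12,20,11,14,16,17]
9<10: swap(1,1), lo=2 mid=2 ⇒ [8,9,3,18,10,7,12,20,11,14,16,17]
3<10: swap(2,2), lo=3 mid=3 ⇒ [8,9,3,18,10,7,12,20,11,14,16,17]
18>10: swap(3,7), hi=6 ⇒ [8,9,3,20,10,7,12,18,11,14,16,17]
20>10: swap(3,6), hi=5 ⇒ [8,9,3,12,10,7,20,18,11,14,16,17]
12>10: swap(3,5), hi=4 ⇒ [8,9,3,7,10,12,20,18,11,14,16,17]
7<10: swap(3,3), lo=4 mid=4 ⇒ [8,9,3,7,10,12,20,18,11,14,16,17]
10=10: mid=5
done. lo=4 hi=4; arr=[8,9,3,7,10,12,20,18,11,14,16,17]

[8,9,3,7,10,12,20,18,11,14,16,17]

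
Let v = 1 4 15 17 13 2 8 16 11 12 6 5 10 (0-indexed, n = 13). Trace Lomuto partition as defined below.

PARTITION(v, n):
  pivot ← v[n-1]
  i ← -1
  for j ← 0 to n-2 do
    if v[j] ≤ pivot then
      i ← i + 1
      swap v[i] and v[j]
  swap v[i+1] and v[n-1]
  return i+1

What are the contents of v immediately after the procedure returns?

pivot=10, i=-1
j=0: 1≤10, i=0, swap(0,0) ⇒ 1 4 15 17 13 2 8 16 11 12 6 5 10
j=1: 4≤10, i=1, swap(1,1) ⇒ 1 4 15 17 13 2 8 16 11 12 6 5 10
j=2: 15>10, skip
j=3: 17>10, skip
j=4: 13>10, skip
j=5: 2≤10, i=2, swap(2,5) ⇒ 1 4 2 17 13 15 8 16 11 12 6 5 10
j=6: 8≤10, i=3, swap(3,6) ⇒ 1 4 2 8 13 15 17 16 11 12 6 5 10
j=7: 16>10, skip
j=8: 11>10, skip
j=9: 12>10, skip
j=10: 6≤10, i=4, swap(4,10) ⇒ 1 4 2 8 6 15 17 16 11 12 13 5 10
j=11: 5≤10, i=5, swap(5,11) ⇒ 1 4 2 8 6 5 17 16 11 12 13 15 10
swap(6,12) ⇒ 1 4 2 8 6 5 10 16 11 12 13 15 17; return 6

1 4 2 8 6 5 10 16 11 12 13 15 17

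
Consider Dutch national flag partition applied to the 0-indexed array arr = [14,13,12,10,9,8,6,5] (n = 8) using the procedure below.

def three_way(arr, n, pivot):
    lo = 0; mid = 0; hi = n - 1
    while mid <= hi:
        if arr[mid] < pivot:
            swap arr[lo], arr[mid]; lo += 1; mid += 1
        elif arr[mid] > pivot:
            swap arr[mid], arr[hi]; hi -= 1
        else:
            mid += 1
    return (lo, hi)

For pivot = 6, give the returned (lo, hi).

lo=0 mid=0 hi=7
14>6: swap(0,7), hi=6 ⇒ [5,13,12,10,9,8,6,14]
5<6: swap(0,0), lo=1 mid=1 ⇒ [5,13,12,10,9,8,6,14]
13>6: swap(1,6), hi=5 ⇒ [5,6,12,10,9,8,13,14]
6=6: mid=2
12>6: swap(2,5), hi=4 ⇒ [5,6,8,10,9,12,13,14]
8>6: swap(2,4), hi=3 ⇒ [5,6,9,10,8,12,13,14]
9>6: swap(2,3), hi=2 ⇒ [5,6,10,9,8,12,13,14]
10>6: swap(2,2), hi=1 ⇒ [5,6,10,9,8,12,13,14]
done. lo=1 hi=1; arr=[5,6,10,9,8,12,13,14]

(1, 1)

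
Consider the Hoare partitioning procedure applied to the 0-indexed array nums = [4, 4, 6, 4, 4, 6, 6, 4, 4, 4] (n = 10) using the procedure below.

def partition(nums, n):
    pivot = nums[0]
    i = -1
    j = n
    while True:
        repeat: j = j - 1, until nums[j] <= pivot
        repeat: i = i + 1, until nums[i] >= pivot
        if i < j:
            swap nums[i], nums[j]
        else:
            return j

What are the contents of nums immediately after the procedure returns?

pivot = nums[0] = 4; i = -1, j = 10
j→9 (nums[9]=4≤4), i→0 (nums[0]=4≥4); i<j, swap → [4, 4, 6, 4, 4, 6, 6, 4, 4, 4]
j→8 (nums[8]=4≤4), i→1 (nums[1]=4≥4); i<j, swap → [4, 4, 6, 4, 4, 6, 6, 4, 4, 4]
j→7 (nums[7]=4≤4), i→2 (nums[2]=6≥4); i<j, swap → [4, 4, 4, 4, 4, 6, 6, 6, 4, 4]
j→4 (nums[4]=4≤4), i→3 (nums[3]=4≥4); i<j, swap → [4, 4, 4, 4, 4, 6, 6, 6, 4, 4]
j→3, i→4; i≥j, return j=3. nums = [4, 4, 4, 4, 4, 6, 6, 6, 4, 4]

[4, 4, 4, 4, 4, 6, 6, 6, 4, 4]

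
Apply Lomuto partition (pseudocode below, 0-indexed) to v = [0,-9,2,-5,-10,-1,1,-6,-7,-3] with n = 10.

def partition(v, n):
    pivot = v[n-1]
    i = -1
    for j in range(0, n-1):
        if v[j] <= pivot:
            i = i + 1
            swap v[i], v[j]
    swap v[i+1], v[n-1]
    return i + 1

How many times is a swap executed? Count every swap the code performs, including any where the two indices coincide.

6

pivot=-3, i=-1
j=0: 0>-3, skip
j=1: -9≤-3, i=0, swap(0,1) ⇒ [-9,0,2,-5,-10,-1,1,-6,-7,-3]
j=2: 2>-3, skip
j=3: -5≤-3, i=1, swap(1,3) ⇒ [-9,-5,2,0,-10,-1,1,-6,-7,-3]
j=4: -10≤-3, i=2, swap(2,4) ⇒ [-9,-5,-10,0,2,-1,1,-6,-7,-3]
j=5: -1>-3, skip
j=6: 1>-3, skip
j=7: -6≤-3, i=3, swap(3,7) ⇒ [-9,-5,-10,-6,2,-1,1,0,-7,-3]
j=8: -7≤-3, i=4, swap(4,8) ⇒ [-9,-5,-10,-6,-7,-1,1,0,2,-3]
swap(5,9) ⇒ [-9,-5,-10,-6,-7,-3,1,0,2,-1]; return 5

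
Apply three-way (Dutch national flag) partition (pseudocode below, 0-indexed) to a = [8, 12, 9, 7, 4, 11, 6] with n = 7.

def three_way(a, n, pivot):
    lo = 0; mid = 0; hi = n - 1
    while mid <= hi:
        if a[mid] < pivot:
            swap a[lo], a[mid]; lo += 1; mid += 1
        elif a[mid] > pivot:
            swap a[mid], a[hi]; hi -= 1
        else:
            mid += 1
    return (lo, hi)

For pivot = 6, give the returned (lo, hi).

pivot = 6; lo=0, mid=0, hi=6
a[mid]=8>6: swap a[0],a[6]; hi=5 → [6, 12, 9, 7, 4, 11, 8]
a[mid]=6=6: mid=1
a[mid]=12>6: swap a[1],a[5]; hi=4 → [6, 11, 9, 7, 4, 12, 8]
a[mid]=11>6: swap a[1],a[4]; hi=3 → [6, 4, 9, 7, 11, 12, 8]
a[mid]=4<6: swap a[0],a[1]; lo=1,mid=2 → [4, 6, 9, 7, 11, 12, 8]
a[mid]=9>6: swap a[2],a[3]; hi=2 → [4, 6, 7, 9, 11, 12, 8]
a[mid]=7>6: swap a[2],a[2]; hi=1 → [4, 6, 7, 9, 11, 12, 8]
end: lo=1, hi=1; a = [4, 6, 7, 9, 11, 12, 8]

(1, 1)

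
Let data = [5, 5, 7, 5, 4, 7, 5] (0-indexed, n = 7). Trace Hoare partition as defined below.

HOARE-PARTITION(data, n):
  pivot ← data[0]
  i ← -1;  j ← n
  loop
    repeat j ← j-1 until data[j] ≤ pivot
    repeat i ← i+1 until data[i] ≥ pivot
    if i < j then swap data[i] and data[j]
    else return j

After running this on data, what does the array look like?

pivot=5
j stops at 6 (5), i stops at 0 (5); swap ⇒ [5, 5, 7, 5, 4, 7, 5]
j stops at 4 (4), i stops at 1 (5); swap ⇒ [5, 4, 7, 5, 5, 7, 5]
j stops at 3 (5), i stops at 2 (7); swap ⇒ [5, 4, 5, 7, 5, 7, 5]
j stops at 2, i stops at 3; i≥j ⇒ return 2. data=[5, 4, 5, 7, 5, 7, 5]

[5, 4, 5, 7, 5, 7, 5]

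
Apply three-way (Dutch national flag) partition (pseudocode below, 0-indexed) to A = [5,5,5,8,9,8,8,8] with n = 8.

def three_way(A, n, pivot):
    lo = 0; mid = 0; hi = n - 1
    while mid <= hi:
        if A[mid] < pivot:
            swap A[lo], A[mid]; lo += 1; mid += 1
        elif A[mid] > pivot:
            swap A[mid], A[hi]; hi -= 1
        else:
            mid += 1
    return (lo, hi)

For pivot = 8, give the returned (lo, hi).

pivot = 8; lo=0, mid=0, hi=7
A[mid]=5<8: swap A[0],A[0]; lo=1,mid=1 → [5,5,5,8,9,8,8,8]
A[mid]=5<8: swap A[1],A[1]; lo=2,mid=2 → [5,5,5,8,9,8,8,8]
A[mid]=5<8: swap A[2],A[2]; lo=3,mid=3 → [5,5,5,8,9,8,8,8]
A[mid]=8=8: mid=4
A[mid]=9>8: swap A[4],A[7]; hi=6 → [5,5,5,8,8,8,8,9]
A[mid]=8=8: mid=5
A[mid]=8=8: mid=6
A[mid]=8=8: mid=7
end: lo=3, hi=6; A = [5,5,5,8,8,8,8,9]

(3, 6)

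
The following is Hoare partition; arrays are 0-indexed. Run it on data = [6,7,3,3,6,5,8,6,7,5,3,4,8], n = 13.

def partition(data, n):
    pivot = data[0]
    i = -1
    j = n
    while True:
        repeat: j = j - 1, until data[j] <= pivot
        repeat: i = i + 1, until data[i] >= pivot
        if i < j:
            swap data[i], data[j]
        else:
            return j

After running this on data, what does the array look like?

[4,3,3,3,5,5,6,8,7,6,7,6,8]

pivot = data[0] = 6; i = -1, j = 13
j→11 (data[11]=4≤6), i→0 (data[0]=6≥6); i<j, swap → [4,7,3,3,6,5,8,6,7,5,3,6,8]
j→10 (data[10]=3≤6), i→1 (data[1]=7≥6); i<j, swap → [4,3,3,3,6,5,8,6,7,5,7,6,8]
j→9 (data[9]=5≤6), i→4 (data[4]=6≥6); i<j, swap → [4,3,3,3,5,5,8,6,7,6,7,6,8]
j→7 (data[7]=6≤6), i→6 (data[6]=8≥6); i<j, swap → [4,3,3,3,5,5,6,8,7,6,7,6,8]
j→6, i→7; i≥j, return j=6. data = [4,3,3,3,5,5,6,8,7,6,7,6,8]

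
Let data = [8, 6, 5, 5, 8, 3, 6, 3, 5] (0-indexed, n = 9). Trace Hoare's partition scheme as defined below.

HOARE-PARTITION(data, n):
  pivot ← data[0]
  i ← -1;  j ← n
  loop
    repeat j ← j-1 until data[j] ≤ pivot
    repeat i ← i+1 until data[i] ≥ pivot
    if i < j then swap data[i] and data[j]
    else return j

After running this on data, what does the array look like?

pivot=8
j stops at 8 (5), i stops at 0 (8); swap ⇒ [5, 6, 5, 5, 8, 3, 6, 3, 8]
j stops at 7 (3), i stops at 4 (8); swap ⇒ [5, 6, 5, 5, 3, 3, 6, 8, 8]
j stops at 6, i stops at 7; i≥j ⇒ return 6. data=[5, 6, 5, 5, 3, 3, 6, 8, 8]

[5, 6, 5, 5, 3, 3, 6, 8, 8]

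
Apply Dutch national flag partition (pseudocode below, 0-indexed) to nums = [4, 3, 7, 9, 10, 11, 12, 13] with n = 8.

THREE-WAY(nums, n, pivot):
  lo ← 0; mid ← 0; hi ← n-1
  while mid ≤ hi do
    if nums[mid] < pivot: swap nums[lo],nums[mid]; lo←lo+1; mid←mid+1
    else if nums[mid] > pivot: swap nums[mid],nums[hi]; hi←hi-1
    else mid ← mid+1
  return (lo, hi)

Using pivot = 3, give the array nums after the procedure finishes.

[3, 7, 9, 10, 11, 12, 13, 4]

pivot = 3; lo=0, mid=0, hi=7
nums[mid]=4>3: swap nums[0],nums[7]; hi=6 → [13, 3, 7, 9, 10, 11, 12, 4]
nums[mid]=13>3: swap nums[0],nums[6]; hi=5 → [12, 3, 7, 9, 10, 11, 13, 4]
nums[mid]=12>3: swap nums[0],nums[5]; hi=4 → [11, 3, 7, 9, 10, 12, 13, 4]
nums[mid]=11>3: swap nums[0],nums[4]; hi=3 → [10, 3, 7, 9, 11, 12, 13, 4]
nums[mid]=10>3: swap nums[0],nums[3]; hi=2 → [9, 3, 7, 10, 11, 12, 13, 4]
nums[mid]=9>3: swap nums[0],nums[2]; hi=1 → [7, 3, 9, 10, 11, 12, 13, 4]
nums[mid]=7>3: swap nums[0],nums[1]; hi=0 → [3, 7, 9, 10, 11, 12, 13, 4]
nums[mid]=3=3: mid=1
end: lo=0, hi=0; nums = [3, 7, 9, 10, 11, 12, 13, 4]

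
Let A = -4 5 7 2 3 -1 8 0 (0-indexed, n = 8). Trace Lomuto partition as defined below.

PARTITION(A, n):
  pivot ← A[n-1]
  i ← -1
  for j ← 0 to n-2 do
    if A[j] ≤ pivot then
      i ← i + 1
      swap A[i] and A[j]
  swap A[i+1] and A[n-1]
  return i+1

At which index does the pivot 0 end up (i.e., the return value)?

2

pivot = A[7] = 0; i = -1
j=0: A[0]=-4 ≤ 0 → i=0, swap A[0],A[0] (no change) → -4 5 7 2 3 -1 8 0
j=1: A[1]=5 > 0 → no swap
j=2: A[2]=7 > 0 → no swap
j=3: A[3]=2 > 0 → no swap
j=4: A[4]=3 > 0 → no swap
j=5: A[5]=-1 ≤ 0 → i=1, swap A[1],A[5] → -4 -1 7 2 3 5 8 0
j=6: A[6]=8 > 0 → no swap
final swap A[2],A[7] → -4 -1 0 2 3 5 8 7; return 2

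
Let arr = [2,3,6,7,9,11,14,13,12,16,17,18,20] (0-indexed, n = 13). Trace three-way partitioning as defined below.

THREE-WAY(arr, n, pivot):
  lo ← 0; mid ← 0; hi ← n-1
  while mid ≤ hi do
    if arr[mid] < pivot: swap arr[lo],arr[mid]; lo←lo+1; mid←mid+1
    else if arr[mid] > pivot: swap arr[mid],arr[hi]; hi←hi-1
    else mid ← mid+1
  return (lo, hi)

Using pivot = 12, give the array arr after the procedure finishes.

pivot = 12; lo=0, mid=0, hi=12
arr[mid]=2<12: swap arr[0],arr[0]; lo=1,mid=1 → [2,3,6,7,9,11,14,13,12,16,17,18,20]
arr[mid]=3<12: swap arr[1],arr[1]; lo=2,mid=2 → [2,3,6,7,9,11,14,13,12,16,17,18,20]
arr[mid]=6<12: swap arr[2],arr[2]; lo=3,mid=3 → [2,3,6,7,9,11,14,13,12,16,17,18,20]
arr[mid]=7<12: swap arr[3],arr[3]; lo=4,mid=4 → [2,3,6,7,9,11,14,13,12,16,17,18,20]
arr[mid]=9<12: swap arr[4],arr[4]; lo=5,mid=5 → [2,3,6,7,9,11,14,13,12,16,17,18,20]
arr[mid]=11<12: swap arr[5],arr[5]; lo=6,mid=6 → [2,3,6,7,9,11,14,13,12,16,17,18,20]
arr[mid]=14>12: swap arr[6],arr[12]; hi=11 → [2,3,6,7,9,11,20,13,12,16,17,18,14]
arr[mid]=20>12: swap arr[6],arr[11]; hi=10 → [2,3,6,7,9,11,18,13,12,16,17,20,14]
arr[mid]=18>12: swap arr[6],arr[10]; hi=9 → [2,3,6,7,9,11,17,13,12,16,18,20,14]
arr[mid]=17>12: swap arr[6],arr[9]; hi=8 → [2,3,6,7,9,11,16,13,12,17,18,20,14]
arr[mid]=16>12: swap arr[6],arr[8]; hi=7 → [2,3,6,7,9,11,12,13,16,17,18,20,14]
arr[mid]=12=12: mid=7
arr[mid]=13>12: swap arr[7],arr[7]; hi=6 → [2,3,6,7,9,11,12,13,16,17,18,20,14]
end: lo=6, hi=6; arr = [2,3,6,7,9,11,12,13,16,17,18,20,14]

[2,3,6,7,9,11,12,13,16,17,18,20,14]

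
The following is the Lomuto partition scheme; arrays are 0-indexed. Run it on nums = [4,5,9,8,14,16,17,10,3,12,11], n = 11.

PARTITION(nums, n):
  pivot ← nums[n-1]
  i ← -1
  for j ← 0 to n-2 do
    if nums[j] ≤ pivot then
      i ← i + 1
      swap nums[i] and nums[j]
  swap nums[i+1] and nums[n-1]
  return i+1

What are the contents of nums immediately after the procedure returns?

pivot = nums[10] = 11; i = -1
j=0: nums[0]=4 ≤ 11 → i=0, swap nums[0],nums[0] (no change) → [4,5,9,8,14,16,17,10,3,12,11]
j=1: nums[1]=5 ≤ 11 → i=1, swap nums[1],nums[1] (no change) → [4,5,9,8,14,16,17,10,3,12,11]
j=2: nums[2]=9 ≤ 11 → i=2, swap nums[2],nums[2] (no change) → [4,5,9,8,14,16,17,10,3,12,11]
j=3: nums[3]=8 ≤ 11 → i=3, swap nums[3],nums[3] (no change) → [4,5,9,8,14,16,17,10,3,12,11]
j=4: nums[4]=14 > 11 → no swap
j=5: nums[5]=16 > 11 → no swap
j=6: nums[6]=17 > 11 → no swap
j=7: nums[7]=10 ≤ 11 → i=4, swap nums[4],nums[7] → [4,5,9,8,10,16,17,14,3,12,11]
j=8: nums[8]=3 ≤ 11 → i=5, swap nums[5],nums[8] → [4,5,9,8,10,3,17,14,16,12,11]
j=9: nums[9]=12 > 11 → no swap
final swap nums[6],nums[10] → [4,5,9,8,10,3,11,14,16,12,17]; return 6

[4,5,9,8,10,3,11,14,16,12,17]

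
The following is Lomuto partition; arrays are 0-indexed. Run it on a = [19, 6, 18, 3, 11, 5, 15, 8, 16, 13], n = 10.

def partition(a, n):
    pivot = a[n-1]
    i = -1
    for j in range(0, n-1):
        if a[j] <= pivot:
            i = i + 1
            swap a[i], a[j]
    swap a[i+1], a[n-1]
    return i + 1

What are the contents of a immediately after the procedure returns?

pivot=13, i=-1
j=0: 19>13, skip
j=1: 6≤13, i=0, swap(0,1) ⇒ [6, 19, 18, 3, 11, 5, 15, 8, 16, 13]
j=2: 18>13, skip
j=3: 3≤13, i=1, swap(1,3) ⇒ [6, 3, 18, 19, 11, 5, 15, 8, 16, 13]
j=4: 11≤13, i=2, swap(2,4) ⇒ [6, 3, 11, 19, 18, 5, 15, 8, 16, 13]
j=5: 5≤13, i=3, swap(3,5) ⇒ [6, 3, 11, 5, 18, 19, 15, 8, 16, 13]
j=6: 15>13, skip
j=7: 8≤13, i=4, swap(4,7) ⇒ [6, 3, 11, 5, 8, 19, 15, 18, 16, 13]
j=8: 16>13, skip
swap(5,9) ⇒ [6, 3, 11, 5, 8, 13, 15, 18, 16, 19]; return 5

[6, 3, 11, 5, 8, 13, 15, 18, 16, 19]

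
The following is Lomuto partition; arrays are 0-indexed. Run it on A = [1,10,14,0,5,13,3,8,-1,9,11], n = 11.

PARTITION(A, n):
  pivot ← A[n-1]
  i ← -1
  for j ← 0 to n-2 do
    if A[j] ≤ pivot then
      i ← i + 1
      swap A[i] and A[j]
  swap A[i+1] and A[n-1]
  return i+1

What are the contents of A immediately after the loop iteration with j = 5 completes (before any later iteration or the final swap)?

pivot = A[10] = 11; i = -1
j=0: A[0]=1 ≤ 11 → i=0, swap A[0],A[0] (no change) → [1,10,14,0,5,13,3,8,-1,9,11]
j=1: A[1]=10 ≤ 11 → i=1, swap A[1],A[1] (no change) → [1,10,14,0,5,13,3,8,-1,9,11]
j=2: A[2]=14 > 11 → no swap
j=3: A[3]=0 ≤ 11 → i=2, swap A[2],A[3] → [1,10,0,14,5,13,3,8,-1,9,11]
j=4: A[4]=5 ≤ 11 → i=3, swap A[3],A[4] → [1,10,0,5,14,13,3,8,-1,9,11]
j=5: A[5]=13 > 11 → no swap
(after j=5) A = [1,10,0,5,14,13,3,8,-1,9,11]

[1,10,0,5,14,13,3,8,-1,9,11]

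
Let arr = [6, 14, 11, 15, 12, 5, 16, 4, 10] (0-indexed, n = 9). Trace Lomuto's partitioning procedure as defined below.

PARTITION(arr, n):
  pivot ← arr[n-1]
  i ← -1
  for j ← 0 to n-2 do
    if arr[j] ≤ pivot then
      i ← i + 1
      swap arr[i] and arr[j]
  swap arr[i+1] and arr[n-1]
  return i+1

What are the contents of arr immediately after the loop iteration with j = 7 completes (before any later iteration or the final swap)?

[6, 5, 4, 15, 12, 14, 16, 11, 10]

pivot = arr[8] = 10; i = -1
j=0: arr[0]=6 ≤ 10 → i=0, swap arr[0],arr[0] (no change) → [6, 14, 11, 15, 12, 5, 16, 4, 10]
j=1: arr[1]=14 > 10 → no swap
j=2: arr[2]=11 > 10 → no swap
j=3: arr[3]=15 > 10 → no swap
j=4: arr[4]=12 > 10 → no swap
j=5: arr[5]=5 ≤ 10 → i=1, swap arr[1],arr[5] → [6, 5, 11, 15, 12, 14, 16, 4, 10]
j=6: arr[6]=16 > 10 → no swap
j=7: arr[7]=4 ≤ 10 → i=2, swap arr[2],arr[7] → [6, 5, 4, 15, 12, 14, 16, 11, 10]
(after j=7) arr = [6, 5, 4, 15, 12, 14, 16, 11, 10]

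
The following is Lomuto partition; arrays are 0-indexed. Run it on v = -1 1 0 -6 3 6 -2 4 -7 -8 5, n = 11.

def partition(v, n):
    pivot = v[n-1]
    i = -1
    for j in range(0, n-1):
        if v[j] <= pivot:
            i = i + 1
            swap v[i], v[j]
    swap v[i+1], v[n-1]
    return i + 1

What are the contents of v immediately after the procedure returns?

-1 1 0 -6 3 -2 4 -7 -8 5 6

pivot=5, i=-1
j=0: -1≤5, i=0, swap(0,0) ⇒ -1 1 0 -6 3 6 -2 4 -7 -8 5
j=1: 1≤5, i=1, swap(1,1) ⇒ -1 1 0 -6 3 6 -2 4 -7 -8 5
j=2: 0≤5, i=2, swap(2,2) ⇒ -1 1 0 -6 3 6 -2 4 -7 -8 5
j=3: -6≤5, i=3, swap(3,3) ⇒ -1 1 0 -6 3 6 -2 4 -7 -8 5
j=4: 3≤5, i=4, swap(4,4) ⇒ -1 1 0 -6 3 6 -2 4 -7 -8 5
j=5: 6>5, skip
j=6: -2≤5, i=5, swap(5,6) ⇒ -1 1 0 -6 3 -2 6 4 -7 -8 5
j=7: 4≤5, i=6, swap(6,7) ⇒ -1 1 0 -6 3 -2 4 6 -7 -8 5
j=8: -7≤5, i=7, swap(7,8) ⇒ -1 1 0 -6 3 -2 4 -7 6 -8 5
j=9: -8≤5, i=8, swap(8,9) ⇒ -1 1 0 -6 3 -2 4 -7 -8 6 5
swap(9,10) ⇒ -1 1 0 -6 3 -2 4 -7 -8 5 6; return 9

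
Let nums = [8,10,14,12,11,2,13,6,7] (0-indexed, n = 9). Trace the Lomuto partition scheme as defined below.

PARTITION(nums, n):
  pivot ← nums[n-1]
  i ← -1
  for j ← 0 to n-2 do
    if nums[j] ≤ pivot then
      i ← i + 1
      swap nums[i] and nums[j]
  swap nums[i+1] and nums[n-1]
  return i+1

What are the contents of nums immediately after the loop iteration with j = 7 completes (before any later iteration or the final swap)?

[2,6,14,12,11,8,13,10,7]

pivot=7, i=-1
j=0: 8>7, skip
j=1: 10>7, skip
j=2: 14>7, skip
j=3: 12>7, skip
j=4: 11>7, skip
j=5: 2≤7, i=0, swap(0,5) ⇒ [2,10,14,12,11,8,13,6,7]
j=6: 13>7, skip
j=7: 6≤7, i=1, swap(1,7) ⇒ [2,6,14,12,11,8,13,10,7]
(after j=7) nums = [2,6,14,12,11,8,13,10,7]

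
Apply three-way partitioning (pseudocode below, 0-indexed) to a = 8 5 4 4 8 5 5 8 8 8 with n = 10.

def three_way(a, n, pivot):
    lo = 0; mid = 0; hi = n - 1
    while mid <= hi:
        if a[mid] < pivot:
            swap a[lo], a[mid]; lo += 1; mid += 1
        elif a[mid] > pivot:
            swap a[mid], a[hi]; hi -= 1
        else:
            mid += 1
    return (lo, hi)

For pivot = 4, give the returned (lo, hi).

lo=0 mid=0 hi=9
8>4: swap(0,9), hi=8 ⇒ 8 5 4 4 8 5 5 8 8 8
8>4: swap(0,8), hi=7 ⇒ 8 5 4 4 8 5 5 8 8 8
8>4: swap(0,7), hi=6 ⇒ 8 5 4 4 8 5 5 8 8 8
8>4: swap(0,6), hi=5 ⇒ 5 5 4 4 8 5 8 8 8 8
5>4: swap(0,5), hi=4 ⇒ 5 5 4 4 8 5 8 8 8 8
5>4: swap(0,4), hi=3 ⇒ 8 5 4 4 5 5 8 8 8 8
8>4: swap(0,3), hi=2 ⇒ 4 5 4 8 5 5 8 8 8 8
4=4: mid=1
5>4: swap(1,2), hi=1 ⇒ 4 4 5 8 5 5 8 8 8 8
4=4: mid=2
done. lo=0 hi=1; a=4 4 5 8 5 5 8 8 8 8

(0, 1)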